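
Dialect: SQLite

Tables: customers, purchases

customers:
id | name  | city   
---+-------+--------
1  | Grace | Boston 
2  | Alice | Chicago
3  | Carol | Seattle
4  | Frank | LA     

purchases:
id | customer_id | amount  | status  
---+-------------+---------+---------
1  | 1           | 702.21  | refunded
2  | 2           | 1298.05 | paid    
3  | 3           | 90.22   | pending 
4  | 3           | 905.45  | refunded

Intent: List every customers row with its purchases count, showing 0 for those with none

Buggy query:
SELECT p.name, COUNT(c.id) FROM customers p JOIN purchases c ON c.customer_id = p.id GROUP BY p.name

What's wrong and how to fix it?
Bug: An inner join excludes parents with zero children

Fix: Use LEFT JOIN so parents without children still appear (COUNT(c.id) gives 0)

Corrected query:
SELECT p.name, COUNT(c.id) FROM customers p LEFT JOIN purchases c ON c.customer_id = p.id GROUP BY p.name

Result:
name  | COUNT(c.id)
------+------------
Alice | 1          
Carol | 2          
Frank | 0          
Grace | 1          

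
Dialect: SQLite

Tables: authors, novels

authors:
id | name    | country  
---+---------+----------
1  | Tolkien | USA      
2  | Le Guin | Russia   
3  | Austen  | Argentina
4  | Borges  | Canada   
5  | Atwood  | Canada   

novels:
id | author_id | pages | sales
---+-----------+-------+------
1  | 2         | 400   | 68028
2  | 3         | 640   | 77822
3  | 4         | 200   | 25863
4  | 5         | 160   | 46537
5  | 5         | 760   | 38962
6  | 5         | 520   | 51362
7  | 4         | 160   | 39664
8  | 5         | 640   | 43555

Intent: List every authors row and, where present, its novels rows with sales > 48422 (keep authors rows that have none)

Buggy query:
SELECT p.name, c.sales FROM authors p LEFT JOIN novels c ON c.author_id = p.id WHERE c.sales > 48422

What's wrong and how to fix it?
Bug: A WHERE condition on the right-hand table after LEFT JOIN drops unmatched parents

Fix: Move the right-table condition into the ON clause so unmatched parents are kept

Corrected query:
SELECT p.name, c.sales FROM authors p LEFT JOIN novels c ON c.author_id = p.id AND c.sales > 48422

Result:
name    | sales
--------+------
Tolkien | NULL 
Le Guin | 68028
Austen  | 77822
Borges  | NULL 
Atwood  | 51362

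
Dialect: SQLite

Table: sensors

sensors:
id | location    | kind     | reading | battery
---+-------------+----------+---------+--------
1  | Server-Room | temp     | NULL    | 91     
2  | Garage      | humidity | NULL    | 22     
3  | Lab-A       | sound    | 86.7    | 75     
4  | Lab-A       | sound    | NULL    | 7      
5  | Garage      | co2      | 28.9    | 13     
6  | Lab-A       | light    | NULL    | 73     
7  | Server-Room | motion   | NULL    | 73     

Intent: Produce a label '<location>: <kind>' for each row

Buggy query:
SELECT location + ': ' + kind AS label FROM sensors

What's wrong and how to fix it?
Bug: '+' is numeric addition; on text columns SQLite converts them to 0 instead of concatenating

Fix: Replace + with || to concatenate text

Corrected query:
SELECT location || ': ' || kind AS label FROM sensors

Result:
label              
-------------------
Server-Room: temp  
Garage: humidity   
Lab-A: sound       
Lab-A: sound       
Garage: co2        
Lab-A: light       
Server-Room: motion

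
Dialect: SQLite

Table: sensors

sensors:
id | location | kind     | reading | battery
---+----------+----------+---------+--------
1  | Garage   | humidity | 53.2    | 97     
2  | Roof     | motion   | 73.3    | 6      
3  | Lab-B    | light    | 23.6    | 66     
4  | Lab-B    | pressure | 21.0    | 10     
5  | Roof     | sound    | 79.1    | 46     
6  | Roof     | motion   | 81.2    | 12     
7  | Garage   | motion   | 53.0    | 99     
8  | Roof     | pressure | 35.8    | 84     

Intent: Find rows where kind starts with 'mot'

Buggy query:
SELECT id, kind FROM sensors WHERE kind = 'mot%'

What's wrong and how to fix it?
Bug: Wildcards only work with LIKE; '=' treats '%' as a literal character

Fix: Replace '=' with LIKE so 'mot%' is treated as a pattern

Corrected query:
SELECT id, kind FROM sensors WHERE kind LIKE 'mot%'

Result:
id | kind  
---+-------
2  | motion
6  | motion
7  | motion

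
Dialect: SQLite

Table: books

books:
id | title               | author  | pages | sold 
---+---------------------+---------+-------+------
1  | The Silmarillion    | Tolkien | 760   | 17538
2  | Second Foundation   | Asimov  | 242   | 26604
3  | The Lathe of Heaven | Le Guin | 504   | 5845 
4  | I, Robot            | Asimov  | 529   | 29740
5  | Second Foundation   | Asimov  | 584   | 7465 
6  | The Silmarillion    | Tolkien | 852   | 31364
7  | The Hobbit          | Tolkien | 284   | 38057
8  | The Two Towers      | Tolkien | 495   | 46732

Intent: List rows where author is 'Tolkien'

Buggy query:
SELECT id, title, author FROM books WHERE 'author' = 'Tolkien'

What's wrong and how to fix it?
Bug: Single quotes denote string literals in SQL; the column name is being compared as a constant string

Fix: Reference the column as author without single quotes

Corrected query:
SELECT id, title, author FROM books WHERE author = 'Tolkien'

Result:
id | title            | author 
---+------------------+--------
1  | The Silmarillion | Tolkien
6  | The Silmarillion | Tolkien
7  | The Hobbit       | Tolkien
8  | The Two Towers   | Tolkien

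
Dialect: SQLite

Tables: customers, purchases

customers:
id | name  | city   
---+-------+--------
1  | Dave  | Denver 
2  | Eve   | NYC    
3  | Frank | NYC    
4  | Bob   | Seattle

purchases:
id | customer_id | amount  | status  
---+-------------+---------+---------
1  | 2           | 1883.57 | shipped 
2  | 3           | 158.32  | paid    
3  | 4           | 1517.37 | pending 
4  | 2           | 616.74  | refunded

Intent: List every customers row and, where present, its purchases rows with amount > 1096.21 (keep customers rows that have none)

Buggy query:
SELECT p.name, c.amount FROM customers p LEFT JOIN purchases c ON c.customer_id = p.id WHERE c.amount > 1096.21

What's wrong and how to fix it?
Bug: Filtering c.amount in WHERE discards the NULL rows produced by LEFT JOIN, turning it into an inner join

Fix: Put 'c.amount > 1096.21' in the JOIN's ON clause instead of WHERE

Corrected query:
SELECT p.name, c.amount FROM customers p LEFT JOIN purchases c ON c.customer_id = p.id AND c.amount > 1096.21

Result:
name  | amount 
------+--------
Dave  | NULL   
Eve   | 1883.57
Frank | NULL   
Bob   | 1517.37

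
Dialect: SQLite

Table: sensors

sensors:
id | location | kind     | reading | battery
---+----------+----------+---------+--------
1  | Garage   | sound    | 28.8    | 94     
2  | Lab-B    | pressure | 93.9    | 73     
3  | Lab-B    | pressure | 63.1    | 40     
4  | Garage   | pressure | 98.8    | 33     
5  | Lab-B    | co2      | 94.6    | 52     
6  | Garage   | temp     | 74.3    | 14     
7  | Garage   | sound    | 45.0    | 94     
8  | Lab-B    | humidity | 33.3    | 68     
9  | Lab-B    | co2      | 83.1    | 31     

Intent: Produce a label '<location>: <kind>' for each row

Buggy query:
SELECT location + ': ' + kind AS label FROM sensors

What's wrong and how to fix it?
Bug: '+' is numeric addition; on text columns SQLite converts them to 0 instead of concatenating

Fix: Replace + with || to concatenate text

Corrected query:
SELECT location || ': ' || kind AS label FROM sensors

Result:
label           
----------------
Garage: sound   
Lab-B: pressure 
Lab-B: pressure 
Garage: pressure
Lab-B: co2      
Garage: temp    
Garage: sound   
Lab-B: humidity 
Lab-B: co2      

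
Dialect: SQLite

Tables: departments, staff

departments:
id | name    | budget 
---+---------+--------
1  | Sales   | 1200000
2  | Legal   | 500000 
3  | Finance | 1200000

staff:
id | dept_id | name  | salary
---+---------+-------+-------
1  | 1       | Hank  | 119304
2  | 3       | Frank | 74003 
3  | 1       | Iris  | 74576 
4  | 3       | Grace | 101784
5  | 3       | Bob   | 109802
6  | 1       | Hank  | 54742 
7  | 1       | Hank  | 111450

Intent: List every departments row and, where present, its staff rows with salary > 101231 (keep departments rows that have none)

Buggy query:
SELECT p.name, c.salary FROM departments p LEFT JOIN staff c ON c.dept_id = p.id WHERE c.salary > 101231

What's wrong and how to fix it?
Bug: Filtering c.salary in WHERE discards the NULL rows produced by LEFT JOIN, turning it into an inner join

Fix: Move the right-table condition into the ON clause so unmatched parents are kept

Corrected query:
SELECT p.name, c.salary FROM departments p LEFT JOIN staff c ON c.dept_id = p.id AND c.salary > 101231

Result:
name    | salary
--------+-------
Sales   | 111450
Sales   | 119304
Legal   | NULL  
Finance | 101784
Finance | 109802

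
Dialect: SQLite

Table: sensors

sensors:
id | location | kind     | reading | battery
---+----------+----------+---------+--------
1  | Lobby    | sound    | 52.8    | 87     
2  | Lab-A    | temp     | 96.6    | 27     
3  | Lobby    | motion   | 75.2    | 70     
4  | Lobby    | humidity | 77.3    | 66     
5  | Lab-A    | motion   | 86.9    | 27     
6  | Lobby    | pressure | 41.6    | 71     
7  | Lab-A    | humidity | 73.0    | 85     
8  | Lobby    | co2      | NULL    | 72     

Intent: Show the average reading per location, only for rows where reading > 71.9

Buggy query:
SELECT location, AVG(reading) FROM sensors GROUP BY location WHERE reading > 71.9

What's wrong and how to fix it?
Bug: WHERE cannot follow GROUP BY

Fix: Move the WHERE clause before GROUP BY

Corrected query:
SELECT location, AVG(reading) FROM sensors WHERE reading > 71.9 GROUP BY location

Result:
location | AVG(reading)
---------+-------------
Lab-A    | 85.5        
Lobby    | 76.25       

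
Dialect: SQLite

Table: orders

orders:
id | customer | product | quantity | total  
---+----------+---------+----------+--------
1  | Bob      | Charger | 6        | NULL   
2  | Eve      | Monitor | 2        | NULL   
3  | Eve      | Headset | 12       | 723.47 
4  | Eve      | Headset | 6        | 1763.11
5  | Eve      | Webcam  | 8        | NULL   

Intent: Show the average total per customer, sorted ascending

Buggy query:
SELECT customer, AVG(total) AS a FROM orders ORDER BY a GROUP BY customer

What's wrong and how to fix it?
Bug: ORDER BY appears before GROUP BY; SQL clause order requires GROUP BY first

Fix: Move ORDER BY to the end, after GROUP BY

Corrected query:
SELECT customer, AVG(total) AS a FROM orders GROUP BY customer ORDER BY a

Result:
customer | a      
---------+--------
Bob      | NULL   
Eve      | 1243.29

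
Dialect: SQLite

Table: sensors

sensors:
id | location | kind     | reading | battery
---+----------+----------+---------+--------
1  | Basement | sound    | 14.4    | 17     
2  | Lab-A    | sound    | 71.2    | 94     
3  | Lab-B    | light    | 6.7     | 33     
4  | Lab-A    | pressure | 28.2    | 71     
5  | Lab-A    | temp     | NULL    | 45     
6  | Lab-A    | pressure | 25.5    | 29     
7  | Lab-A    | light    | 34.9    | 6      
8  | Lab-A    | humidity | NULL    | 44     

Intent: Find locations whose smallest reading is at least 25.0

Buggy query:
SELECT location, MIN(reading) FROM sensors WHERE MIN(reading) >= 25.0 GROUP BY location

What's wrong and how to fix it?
Bug: MIN() in WHERE is a misuse of aggregate

Fix: Replace WHERE with HAVING after the GROUP BY

Corrected query:
SELECT location, MIN(reading) FROM sensors GROUP BY location HAVING MIN(reading) >= 25.0

Result:
location | MIN(reading)
---------+-------------
Lab-A    | 25.5        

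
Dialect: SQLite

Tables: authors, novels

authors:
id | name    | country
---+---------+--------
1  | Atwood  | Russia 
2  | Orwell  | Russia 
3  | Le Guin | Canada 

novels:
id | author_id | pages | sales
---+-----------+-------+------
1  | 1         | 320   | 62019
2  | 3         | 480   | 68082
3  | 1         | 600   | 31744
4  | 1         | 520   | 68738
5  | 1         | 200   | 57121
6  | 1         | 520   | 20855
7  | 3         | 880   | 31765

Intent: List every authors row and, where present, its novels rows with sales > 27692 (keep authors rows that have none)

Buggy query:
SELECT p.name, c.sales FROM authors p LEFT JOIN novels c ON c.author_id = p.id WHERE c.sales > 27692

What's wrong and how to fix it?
Bug: Filtering c.sales in WHERE discards the NULL rows produced by LEFT JOIN, turning it into an inner join

Fix: Put 'c.sales > 27692' in the JOIN's ON clause instead of WHERE

Corrected query:
SELECT p.name, c.sales FROM authors p LEFT JOIN novels c ON c.author_id = p.id AND c.sales > 27692

Result:
name    | sales
--------+------
Atwood  | 31744
Atwood  | 57121
Atwood  | 62019
Atwood  | 68738
Orwell  | NULL 
Le Guin | 31765
Le Guin | 68082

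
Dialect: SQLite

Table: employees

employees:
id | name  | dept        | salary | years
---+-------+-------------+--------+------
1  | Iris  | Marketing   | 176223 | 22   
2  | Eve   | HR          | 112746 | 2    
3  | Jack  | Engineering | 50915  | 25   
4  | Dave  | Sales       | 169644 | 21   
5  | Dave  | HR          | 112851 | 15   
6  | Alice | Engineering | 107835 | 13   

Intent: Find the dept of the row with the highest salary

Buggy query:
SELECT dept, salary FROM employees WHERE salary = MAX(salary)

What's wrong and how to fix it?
Bug: MAX(salary) is an aggregate and cannot be used directly in WHERE

Fix: Use a subquery: WHERE salary = (SELECT MAX(salary) FROM employees)

Corrected query:
SELECT dept, salary FROM employees WHERE salary = (SELECT MAX(salary) FROM employees)

Result:
dept      | salary
----------+-------
Marketing | 176223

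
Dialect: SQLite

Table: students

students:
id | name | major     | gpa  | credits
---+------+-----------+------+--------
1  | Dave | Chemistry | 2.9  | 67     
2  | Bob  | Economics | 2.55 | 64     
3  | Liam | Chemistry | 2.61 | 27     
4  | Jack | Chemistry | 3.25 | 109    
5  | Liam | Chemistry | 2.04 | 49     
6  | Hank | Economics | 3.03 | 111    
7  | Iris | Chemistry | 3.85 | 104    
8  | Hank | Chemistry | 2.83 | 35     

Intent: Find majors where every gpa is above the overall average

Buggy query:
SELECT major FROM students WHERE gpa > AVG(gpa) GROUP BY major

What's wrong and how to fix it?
Bug: WHERE evaluates per row before aggregation, so AVG() is unavailable

Fix: Compute the overall average in a scalar subquery and compare each group's MIN against it in HAVING

Corrected query:
SELECT major FROM students GROUP BY major HAVING MIN(gpa) > (SELECT AVG(gpa) FROM students)

Result:
(no rows)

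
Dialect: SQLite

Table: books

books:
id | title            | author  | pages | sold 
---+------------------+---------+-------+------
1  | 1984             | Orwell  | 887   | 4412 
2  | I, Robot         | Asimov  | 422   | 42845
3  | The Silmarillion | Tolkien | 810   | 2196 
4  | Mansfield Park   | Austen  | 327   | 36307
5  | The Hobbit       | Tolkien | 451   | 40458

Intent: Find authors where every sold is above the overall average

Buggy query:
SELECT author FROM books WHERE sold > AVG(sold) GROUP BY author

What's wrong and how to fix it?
Bug: AVG() is an aggregate; it can't sit directly in WHERE

Fix: Use a subquery for AVG and a HAVING MIN(...) filter so the condition holds for every row in the group

Corrected query:
SELECT author FROM books GROUP BY author HAVING MIN(sold) > (SELECT AVG(sold) FROM books)

Result:
author
------
Asimov
Austen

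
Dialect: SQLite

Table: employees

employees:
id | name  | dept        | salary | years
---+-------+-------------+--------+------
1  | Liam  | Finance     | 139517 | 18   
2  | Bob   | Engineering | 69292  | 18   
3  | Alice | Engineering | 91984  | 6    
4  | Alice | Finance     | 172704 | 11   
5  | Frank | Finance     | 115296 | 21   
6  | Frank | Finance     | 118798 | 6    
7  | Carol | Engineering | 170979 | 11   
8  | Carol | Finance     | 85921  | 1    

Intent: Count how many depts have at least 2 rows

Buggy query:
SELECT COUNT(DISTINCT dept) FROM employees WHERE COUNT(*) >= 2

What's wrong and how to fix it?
Bug: WHERE filters individual rows, not groups, so a group-level COUNT is invalid there

Fix: Use a subquery that GROUPs and filters with HAVING, then count its rows

Corrected query:
SELECT COUNT(*) FROM (SELECT dept FROM employees GROUP BY dept HAVING COUNT(*) >= 2)

Result:
COUNT(*)
--------
2       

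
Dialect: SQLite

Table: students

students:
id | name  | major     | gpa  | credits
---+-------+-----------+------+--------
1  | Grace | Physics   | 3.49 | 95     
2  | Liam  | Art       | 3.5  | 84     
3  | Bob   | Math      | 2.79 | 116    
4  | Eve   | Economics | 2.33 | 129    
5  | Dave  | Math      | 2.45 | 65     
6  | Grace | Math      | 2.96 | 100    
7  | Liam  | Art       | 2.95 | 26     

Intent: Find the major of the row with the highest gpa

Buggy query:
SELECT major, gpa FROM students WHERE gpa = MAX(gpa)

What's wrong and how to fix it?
Bug: MAX(gpa) is an aggregate and cannot be used directly in WHERE

Fix: Wrap MAX in a scalar subquery so WHERE compares against a single value

Corrected query:
SELECT major, gpa FROM students WHERE gpa = (SELECT MAX(gpa) FROM students)

Result:
major | gpa
------+----
Art   | 3.5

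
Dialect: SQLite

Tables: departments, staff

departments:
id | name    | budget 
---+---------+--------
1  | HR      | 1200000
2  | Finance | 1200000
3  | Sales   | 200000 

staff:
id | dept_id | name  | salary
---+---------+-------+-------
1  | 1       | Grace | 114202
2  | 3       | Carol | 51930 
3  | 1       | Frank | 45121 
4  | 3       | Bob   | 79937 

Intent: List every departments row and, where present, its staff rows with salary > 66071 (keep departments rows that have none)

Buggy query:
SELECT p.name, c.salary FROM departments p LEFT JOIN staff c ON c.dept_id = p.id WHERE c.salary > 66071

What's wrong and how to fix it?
Bug: Filtering c.salary in WHERE discards the NULL rows produced by LEFT JOIN, turning it into an inner join

Fix: Move the right-table condition into the ON clause so unmatched parents are kept

Corrected query:
SELECT p.name, c.salary FROM departments p LEFT JOIN staff c ON c.dept_id = p.id AND c.salary > 66071

Result:
name    | salary
--------+-------
HR      | 114202
Finance | NULL  
Sales   | 79937 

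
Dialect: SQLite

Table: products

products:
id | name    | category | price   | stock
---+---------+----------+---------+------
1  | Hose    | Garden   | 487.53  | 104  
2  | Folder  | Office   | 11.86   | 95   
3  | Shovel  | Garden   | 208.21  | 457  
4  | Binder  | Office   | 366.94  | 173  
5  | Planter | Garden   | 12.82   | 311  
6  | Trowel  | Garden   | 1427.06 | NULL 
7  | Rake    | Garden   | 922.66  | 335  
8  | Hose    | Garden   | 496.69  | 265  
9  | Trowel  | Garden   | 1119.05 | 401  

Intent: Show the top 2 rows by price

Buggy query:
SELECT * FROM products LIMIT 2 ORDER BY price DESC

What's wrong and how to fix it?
Bug: ORDER BY cannot follow LIMIT; LIMIT is the final clause

Fix: Sort with ORDER BY, then apply LIMIT

Corrected query:
SELECT * FROM products ORDER BY price DESC LIMIT 2

Result:
id | name   | category | price   | stock
---+--------+----------+---------+------
6  | Trowel | Garden   | 1427.06 | NULL 
9  | Trowel | Garden   | 1119.05 | 401  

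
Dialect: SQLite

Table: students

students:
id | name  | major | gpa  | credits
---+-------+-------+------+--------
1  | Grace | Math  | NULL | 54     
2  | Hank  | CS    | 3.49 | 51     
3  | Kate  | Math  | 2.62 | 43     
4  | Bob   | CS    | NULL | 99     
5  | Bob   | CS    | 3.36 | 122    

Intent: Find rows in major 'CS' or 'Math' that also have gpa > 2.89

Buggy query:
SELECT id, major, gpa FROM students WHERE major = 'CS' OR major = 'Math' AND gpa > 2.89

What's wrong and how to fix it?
Bug: Without parentheses, AND is evaluated before OR, so the gpa filter only applies to the 'Math' branch

Fix: Group the OR with parentheses (or use IN), then AND the threshold

Corrected query:
SELECT id, major, gpa FROM students WHERE (major = 'CS' OR major = 'Math') AND gpa > 2.89

Result:
id | major | gpa 
---+-------+-----
2  | CS    | 3.49
5  | CS    | 3.36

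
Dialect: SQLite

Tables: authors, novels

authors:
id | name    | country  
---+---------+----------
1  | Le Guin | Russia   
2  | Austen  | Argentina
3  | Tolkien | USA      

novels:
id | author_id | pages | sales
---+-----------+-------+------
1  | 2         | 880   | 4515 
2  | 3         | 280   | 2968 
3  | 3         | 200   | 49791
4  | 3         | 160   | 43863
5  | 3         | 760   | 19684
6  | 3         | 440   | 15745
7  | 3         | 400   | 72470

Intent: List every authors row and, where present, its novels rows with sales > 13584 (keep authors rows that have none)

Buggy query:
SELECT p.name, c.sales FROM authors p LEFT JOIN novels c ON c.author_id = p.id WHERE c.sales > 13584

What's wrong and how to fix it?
Bug: A WHERE condition on the right-hand table after LEFT JOIN drops unmatched parents

Fix: Move the right-table condition into the ON clause so unmatched parents are kept

Corrected query:
SELECT p.name, c.sales FROM authors p LEFT JOIN novels c ON c.author_id = p.id AND c.sales > 13584

Result:
name    | sales
--------+------
Le Guin | NULL 
Austen  | NULL 
Tolkien | 15745
Tolkien | 19684
Tolkien | 43863
Tolkien | 49791
Tolkien | 72470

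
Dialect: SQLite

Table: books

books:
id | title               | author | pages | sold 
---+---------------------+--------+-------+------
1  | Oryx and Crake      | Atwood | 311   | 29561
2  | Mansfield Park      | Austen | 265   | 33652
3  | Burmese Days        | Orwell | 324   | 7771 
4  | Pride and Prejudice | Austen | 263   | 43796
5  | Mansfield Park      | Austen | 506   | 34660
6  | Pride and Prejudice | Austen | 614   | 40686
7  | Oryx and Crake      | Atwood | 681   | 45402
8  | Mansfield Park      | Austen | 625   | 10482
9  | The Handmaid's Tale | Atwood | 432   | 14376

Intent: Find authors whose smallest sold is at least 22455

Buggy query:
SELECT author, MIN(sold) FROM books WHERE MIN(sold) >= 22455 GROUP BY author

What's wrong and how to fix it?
Bug: Aggregates like MIN are computed per group after WHERE runs

Fix: Replace WHERE with HAVING after the GROUP BY

Corrected query:
SELECT author, MIN(sold) FROM books GROUP BY author HAVING MIN(sold) >= 22455

Result:
(no rows)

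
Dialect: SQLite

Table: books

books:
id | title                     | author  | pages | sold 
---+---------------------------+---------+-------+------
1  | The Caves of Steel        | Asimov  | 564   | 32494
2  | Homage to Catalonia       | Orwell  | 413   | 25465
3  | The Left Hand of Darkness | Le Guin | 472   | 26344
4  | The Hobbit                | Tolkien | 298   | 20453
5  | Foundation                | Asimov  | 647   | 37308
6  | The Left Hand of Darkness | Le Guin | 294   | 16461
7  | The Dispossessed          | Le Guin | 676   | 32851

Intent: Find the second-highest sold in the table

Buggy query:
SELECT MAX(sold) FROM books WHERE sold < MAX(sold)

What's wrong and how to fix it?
Bug: The inner MAX is an aggregate inside WHERE, which is not allowed

Fix: Compute the overall MAX in a subquery, then take MAX of rows below it

Corrected query:
SELECT MAX(sold) FROM books WHERE sold < (SELECT MAX(sold) FROM books)

Result:
MAX(sold)
---------
32851    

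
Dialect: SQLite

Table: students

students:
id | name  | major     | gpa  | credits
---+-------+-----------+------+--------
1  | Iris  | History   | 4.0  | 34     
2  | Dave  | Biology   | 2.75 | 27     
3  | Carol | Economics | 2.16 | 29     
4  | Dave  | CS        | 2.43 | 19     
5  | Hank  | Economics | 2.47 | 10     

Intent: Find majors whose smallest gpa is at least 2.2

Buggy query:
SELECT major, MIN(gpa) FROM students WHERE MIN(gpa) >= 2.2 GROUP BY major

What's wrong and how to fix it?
Bug: MIN() in WHERE is a misuse of aggregate

Fix: Replace WHERE with HAVING after the GROUP BY

Corrected query:
SELECT major, MIN(gpa) FROM students GROUP BY major HAVING MIN(gpa) >= 2.2

Result:
major   | MIN(gpa)
--------+---------
Biology | 2.75    
CS      | 2.43    
History | 4       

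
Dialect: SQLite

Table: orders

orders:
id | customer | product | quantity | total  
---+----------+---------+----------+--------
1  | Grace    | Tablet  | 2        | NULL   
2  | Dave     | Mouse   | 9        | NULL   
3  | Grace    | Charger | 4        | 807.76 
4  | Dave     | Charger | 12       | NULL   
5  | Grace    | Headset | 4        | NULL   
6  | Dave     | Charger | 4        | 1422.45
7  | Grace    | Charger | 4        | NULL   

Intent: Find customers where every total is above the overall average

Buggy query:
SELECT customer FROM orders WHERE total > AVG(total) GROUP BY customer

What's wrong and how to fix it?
Bug: WHERE evaluates per row before aggregation, so AVG() is unavailable

Fix: Compute the overall average in a scalar subquery and compare each group's MIN against it in HAVING

Corrected query:
SELECT customer FROM orders GROUP BY customer HAVING MIN(total) > (SELECT AVG(total) FROM orders)

Result:
customer
--------
Dave    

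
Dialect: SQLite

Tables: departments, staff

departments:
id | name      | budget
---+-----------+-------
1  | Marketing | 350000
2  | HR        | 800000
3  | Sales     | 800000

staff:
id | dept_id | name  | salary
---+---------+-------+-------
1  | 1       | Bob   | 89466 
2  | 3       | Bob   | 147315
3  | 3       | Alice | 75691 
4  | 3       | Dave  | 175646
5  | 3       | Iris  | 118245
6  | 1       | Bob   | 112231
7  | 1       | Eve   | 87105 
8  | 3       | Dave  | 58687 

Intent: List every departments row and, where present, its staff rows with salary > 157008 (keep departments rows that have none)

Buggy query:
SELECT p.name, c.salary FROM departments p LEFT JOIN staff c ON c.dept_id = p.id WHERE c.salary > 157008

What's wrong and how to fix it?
Bug: Filtering c.salary in WHERE discards the NULL rows produced by LEFT JOIN, turning it into an inner join

Fix: Move the right-table condition into the ON clause so unmatched parents are kept

Corrected query:
SELECT p.name, c.salary FROM departments p LEFT JOIN staff c ON c.dept_id = p.id AND c.salary > 157008

Result:
name      | salary
----------+-------
Marketing | NULL  
HR        | NULL  
Sales     | 175646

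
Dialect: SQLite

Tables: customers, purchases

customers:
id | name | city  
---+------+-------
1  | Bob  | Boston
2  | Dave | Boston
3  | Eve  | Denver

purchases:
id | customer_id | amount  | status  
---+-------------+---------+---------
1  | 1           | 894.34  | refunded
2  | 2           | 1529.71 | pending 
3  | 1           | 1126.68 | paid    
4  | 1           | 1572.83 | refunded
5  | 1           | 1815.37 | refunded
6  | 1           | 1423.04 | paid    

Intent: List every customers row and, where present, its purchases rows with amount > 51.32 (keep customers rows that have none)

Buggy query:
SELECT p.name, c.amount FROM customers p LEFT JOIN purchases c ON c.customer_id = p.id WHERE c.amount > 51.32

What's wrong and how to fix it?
Bug: Filtering c.amount in WHERE discards the NULL rows produced by LEFT JOIN, turning it into an inner join

Fix: Put 'c.amount > 51.32' in the JOIN's ON clause instead of WHERE

Corrected query:
SELECT p.name, c.amount FROM customers p LEFT JOIN purchases c ON c.customer_id = p.id AND c.amount > 51.32

Result:
name | amount 
-----+--------
Bob  | 894.34 
Bob  | 1126.68
Bob  | 1423.04
Bob  | 1572.83
Bob  | 1815.37
Dave | 1529.71
Eve  | NULL   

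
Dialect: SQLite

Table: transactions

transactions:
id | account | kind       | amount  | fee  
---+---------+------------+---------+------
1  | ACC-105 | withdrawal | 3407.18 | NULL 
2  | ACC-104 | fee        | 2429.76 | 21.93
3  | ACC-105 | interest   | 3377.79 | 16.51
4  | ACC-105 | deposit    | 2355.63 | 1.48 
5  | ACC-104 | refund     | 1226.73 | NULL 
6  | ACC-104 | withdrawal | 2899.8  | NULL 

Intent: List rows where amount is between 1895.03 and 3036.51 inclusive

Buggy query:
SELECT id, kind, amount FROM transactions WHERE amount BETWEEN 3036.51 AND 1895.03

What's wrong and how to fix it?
Bug: The bounds are reversed; BETWEEN a AND b requires a <= b to match anything

Fix: Swap the bounds so the smaller value comes first

Corrected query:
SELECT id, kind, amount FROM transactions WHERE amount BETWEEN 1895.03 AND 3036.51

Result:
id | kind       | amount 
---+------------+--------
2  | fee        | 2429.76
4  | deposit    | 2355.63
6  | withdrawal | 2899.8 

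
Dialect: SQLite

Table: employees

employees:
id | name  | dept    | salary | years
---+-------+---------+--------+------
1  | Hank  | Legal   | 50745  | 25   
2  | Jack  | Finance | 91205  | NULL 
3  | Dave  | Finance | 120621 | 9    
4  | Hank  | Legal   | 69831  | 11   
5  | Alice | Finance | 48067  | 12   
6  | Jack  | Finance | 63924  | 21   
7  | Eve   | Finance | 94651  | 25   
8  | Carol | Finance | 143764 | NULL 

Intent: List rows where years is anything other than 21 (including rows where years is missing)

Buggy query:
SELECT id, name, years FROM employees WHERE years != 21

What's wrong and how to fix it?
Bug: Inequality against NULL is unknown, not true; rows with NULL are dropped

Fix: Add an explicit OR years IS NULL to include the missing-value rows

Corrected query:
SELECT id, name, years FROM employees WHERE years != 21 OR years IS NULL

Result:
id | name  | years
---+-------+------
1  | Hank  | 25   
2  | Jack  | NULL 
3  | Dave  | 9    
4  | Hank  | 11   
5  | Alice | 12   
7  | Eve   | 25   
8  | Carol | NULL 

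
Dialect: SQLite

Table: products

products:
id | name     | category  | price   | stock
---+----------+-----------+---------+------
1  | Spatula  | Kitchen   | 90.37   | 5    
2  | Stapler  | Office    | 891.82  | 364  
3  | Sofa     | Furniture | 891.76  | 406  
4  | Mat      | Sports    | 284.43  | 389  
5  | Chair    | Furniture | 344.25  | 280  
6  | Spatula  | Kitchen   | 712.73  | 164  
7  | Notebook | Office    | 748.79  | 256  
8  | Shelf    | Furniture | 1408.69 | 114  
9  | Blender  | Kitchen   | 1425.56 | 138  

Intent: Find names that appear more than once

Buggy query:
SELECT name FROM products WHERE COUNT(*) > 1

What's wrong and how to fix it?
Bug: WHERE can't reference COUNT(*); aggregates are computed after WHERE

Fix: Group first, then use HAVING for the count condition

Corrected query:
SELECT name FROM products GROUP BY name HAVING COUNT(*) > 1

Result:
name   
-------
Spatula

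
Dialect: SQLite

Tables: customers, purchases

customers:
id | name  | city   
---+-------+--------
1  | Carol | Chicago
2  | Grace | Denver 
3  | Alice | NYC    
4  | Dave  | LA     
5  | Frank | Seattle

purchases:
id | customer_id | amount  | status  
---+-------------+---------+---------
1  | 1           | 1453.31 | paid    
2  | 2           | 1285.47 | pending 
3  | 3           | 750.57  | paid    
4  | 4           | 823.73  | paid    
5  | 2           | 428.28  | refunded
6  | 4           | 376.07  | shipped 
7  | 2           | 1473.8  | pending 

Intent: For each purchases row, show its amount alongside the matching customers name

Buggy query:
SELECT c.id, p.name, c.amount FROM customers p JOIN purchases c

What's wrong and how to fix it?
Bug: Missing join condition: each purchases row is matched to all customers rows instead of just its own

Fix: Specify the join condition linking the foreign key to the parent id

Corrected query:
SELECT c.id, p.name, c.amount FROM customers p JOIN purchases c ON c.customer_id = p.id

Result:
id | name  | amount 
---+-------+--------
1  | Carol | 1453.31
2  | Grace | 1285.47
3  | Alice | 750.57 
4  | Dave  | 823.73 
5  | Grace | 428.28 
6  | Dave  | 376.07 
7  | Grace | 1473.8 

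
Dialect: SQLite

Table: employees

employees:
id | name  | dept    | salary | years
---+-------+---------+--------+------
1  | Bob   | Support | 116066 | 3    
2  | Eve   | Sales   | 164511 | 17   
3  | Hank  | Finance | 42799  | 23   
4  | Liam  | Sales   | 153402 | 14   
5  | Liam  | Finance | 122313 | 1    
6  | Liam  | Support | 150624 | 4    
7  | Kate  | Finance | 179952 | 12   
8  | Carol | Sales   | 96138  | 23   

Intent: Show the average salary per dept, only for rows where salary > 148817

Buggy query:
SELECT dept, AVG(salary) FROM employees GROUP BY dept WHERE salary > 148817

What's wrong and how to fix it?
Bug: Row-level WHERE must come before GROUP BY in the clause order

Fix: Place WHERE between FROM and GROUP BY

Corrected query:
SELECT dept, AVG(salary) FROM employees WHERE salary > 148817 GROUP BY dept

Result:
dept    | AVG(salary)
--------+------------
Finance | 179952     
Sales   | 158956.5   
Support | 150624     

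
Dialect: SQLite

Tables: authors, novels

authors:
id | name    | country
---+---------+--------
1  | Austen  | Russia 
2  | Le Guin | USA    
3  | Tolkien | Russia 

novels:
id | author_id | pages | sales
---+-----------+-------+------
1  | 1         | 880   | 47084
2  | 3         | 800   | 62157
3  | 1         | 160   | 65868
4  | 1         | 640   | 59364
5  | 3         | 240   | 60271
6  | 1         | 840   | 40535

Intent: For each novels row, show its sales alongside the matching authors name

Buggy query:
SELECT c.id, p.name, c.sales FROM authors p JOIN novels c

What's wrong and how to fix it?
Bug: JOIN with no ON clause produces a cartesian product; every novels row pairs with every authors row

Fix: Specify the join condition linking the foreign key to the parent id

Corrected query:
SELECT c.id, p.name, c.sales FROM authors p JOIN novels c ON c.author_id = p.id

Result:
id | name    | sales
---+---------+------
1  | Austen  | 47084
2  | Tolkien | 62157
3  | Austen  | 65868
4  | Austen  | 59364
5  | Tolkien | 60271
6  | Austen  | 40535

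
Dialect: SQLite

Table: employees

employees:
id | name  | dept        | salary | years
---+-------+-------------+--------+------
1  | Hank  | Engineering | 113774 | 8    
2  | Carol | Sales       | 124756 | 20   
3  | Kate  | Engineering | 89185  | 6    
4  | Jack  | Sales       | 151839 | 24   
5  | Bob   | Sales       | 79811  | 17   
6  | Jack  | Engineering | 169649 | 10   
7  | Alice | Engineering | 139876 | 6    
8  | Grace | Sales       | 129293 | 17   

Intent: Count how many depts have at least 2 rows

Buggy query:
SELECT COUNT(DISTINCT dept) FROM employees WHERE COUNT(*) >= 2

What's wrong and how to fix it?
Bug: COUNT(*) cannot appear in WHERE; the per-group count doesn't exist yet

Fix: Group first with HAVING COUNT(*) >= 2, then COUNT the resulting groups

Corrected query:
SELECT COUNT(*) FROM (SELECT dept FROM employees GROUP BY dept HAVING COUNT(*) >= 2)

Result:
COUNT(*)
--------
2       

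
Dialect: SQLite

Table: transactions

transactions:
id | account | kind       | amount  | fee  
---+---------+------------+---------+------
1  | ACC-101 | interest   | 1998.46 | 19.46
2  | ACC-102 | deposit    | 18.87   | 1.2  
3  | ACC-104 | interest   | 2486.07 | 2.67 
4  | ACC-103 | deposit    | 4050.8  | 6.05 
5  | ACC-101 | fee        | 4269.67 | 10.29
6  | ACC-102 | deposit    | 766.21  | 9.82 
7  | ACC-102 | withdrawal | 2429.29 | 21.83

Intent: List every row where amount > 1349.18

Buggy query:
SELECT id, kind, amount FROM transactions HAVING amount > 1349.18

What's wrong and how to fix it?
Bug: HAVING filters the output of aggregation, but this query has no GROUP BY and no aggregate functions, so SQLite rejects it (HAVING clause on a non-aggregate query); the condition here is per row

Fix: Replace HAVING with WHERE since the condition applies to individual rows

Corrected query:
SELECT id, kind, amount FROM transactions WHERE amount > 1349.18

Result:
id | kind       | amount 
---+------------+--------
1  | interest   | 1998.46
3  | interest   | 2486.07
4  | deposit    | 4050.8 
5  | fee        | 4269.67
7  | withdrawal | 2429.29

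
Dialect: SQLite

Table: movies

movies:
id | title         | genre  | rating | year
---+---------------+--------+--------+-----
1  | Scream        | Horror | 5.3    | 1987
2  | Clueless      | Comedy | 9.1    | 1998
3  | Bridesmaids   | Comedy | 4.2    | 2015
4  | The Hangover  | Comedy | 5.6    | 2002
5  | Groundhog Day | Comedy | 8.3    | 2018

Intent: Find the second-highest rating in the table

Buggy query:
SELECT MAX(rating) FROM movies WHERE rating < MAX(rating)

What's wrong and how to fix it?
Bug: The inner MAX is an aggregate inside WHERE, which is not allowed

Fix: Compute the overall MAX in a subquery, then take MAX of rows below it

Corrected query:
SELECT MAX(rating) FROM movies WHERE rating < (SELECT MAX(rating) FROM movies)

Result:
MAX(rating)
-----------
8.3        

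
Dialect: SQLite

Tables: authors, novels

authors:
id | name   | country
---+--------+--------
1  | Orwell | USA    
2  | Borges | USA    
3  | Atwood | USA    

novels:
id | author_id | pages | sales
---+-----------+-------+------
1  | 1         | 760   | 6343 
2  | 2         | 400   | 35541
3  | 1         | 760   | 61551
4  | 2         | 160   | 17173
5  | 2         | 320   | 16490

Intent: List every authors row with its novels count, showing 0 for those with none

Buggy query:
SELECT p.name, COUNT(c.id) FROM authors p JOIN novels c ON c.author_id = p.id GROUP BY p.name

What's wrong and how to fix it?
Bug: An inner join excludes parents with zero children

Fix: Use LEFT JOIN so parents without children still appear (COUNT(c.id) gives 0)

Corrected query:
SELECT p.name, COUNT(c.id) FROM authors p LEFT JOIN novels c ON c.author_id = p.id GROUP BY p.name

Result:
name   | COUNT(c.id)
-------+------------
Atwood | 0          
Borges | 3          
Orwell | 2          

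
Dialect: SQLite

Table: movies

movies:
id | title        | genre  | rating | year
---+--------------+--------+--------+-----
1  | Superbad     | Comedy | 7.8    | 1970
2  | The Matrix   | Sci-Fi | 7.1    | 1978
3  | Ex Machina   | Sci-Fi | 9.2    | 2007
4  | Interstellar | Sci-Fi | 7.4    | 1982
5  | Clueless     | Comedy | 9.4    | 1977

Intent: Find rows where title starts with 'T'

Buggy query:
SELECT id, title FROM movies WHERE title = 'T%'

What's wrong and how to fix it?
Bug: '=' compares the literal string including the % character; pattern matching needs LIKE

Fix: Replace '=' with LIKE so 'T%' is treated as a pattern

Corrected query:
SELECT id, title FROM movies WHERE title LIKE 'T%'

Result:
id | title     
---+-----------
2  | The Matrix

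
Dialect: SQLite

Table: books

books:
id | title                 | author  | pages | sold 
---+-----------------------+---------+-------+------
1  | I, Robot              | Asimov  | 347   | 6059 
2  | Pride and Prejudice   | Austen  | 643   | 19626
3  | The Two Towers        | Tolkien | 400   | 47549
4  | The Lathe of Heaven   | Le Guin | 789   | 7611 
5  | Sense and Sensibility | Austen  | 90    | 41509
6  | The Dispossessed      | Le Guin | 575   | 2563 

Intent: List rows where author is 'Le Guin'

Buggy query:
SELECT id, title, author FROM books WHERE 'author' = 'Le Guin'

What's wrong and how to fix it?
Bug: Single quotes denote string literals in SQL; the column name is being compared as a constant string

Fix: Reference the column as author without single quotes

Corrected query:
SELECT id, title, author FROM books WHERE author = 'Le Guin'

Result:
id | title               | author 
---+---------------------+--------
4  | The Lathe of Heaven | Le Guin
6  | The Dispossessed    | Le Guin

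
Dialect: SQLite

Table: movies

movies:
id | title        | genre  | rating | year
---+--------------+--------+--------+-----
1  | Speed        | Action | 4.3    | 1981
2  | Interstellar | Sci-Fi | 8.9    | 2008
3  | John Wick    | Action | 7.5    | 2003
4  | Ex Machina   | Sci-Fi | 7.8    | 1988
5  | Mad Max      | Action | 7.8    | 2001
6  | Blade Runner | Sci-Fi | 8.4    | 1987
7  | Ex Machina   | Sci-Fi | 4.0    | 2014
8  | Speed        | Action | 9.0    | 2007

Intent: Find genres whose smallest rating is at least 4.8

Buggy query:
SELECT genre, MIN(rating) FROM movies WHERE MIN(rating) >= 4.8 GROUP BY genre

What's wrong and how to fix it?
Bug: Aggregates like MIN are computed per group after WHERE runs

Fix: Use HAVING for the per-group MIN condition

Corrected query:
SELECT genre, MIN(rating) FROM movies GROUP BY genre HAVING MIN(rating) >= 4.8

Result:
(no rows)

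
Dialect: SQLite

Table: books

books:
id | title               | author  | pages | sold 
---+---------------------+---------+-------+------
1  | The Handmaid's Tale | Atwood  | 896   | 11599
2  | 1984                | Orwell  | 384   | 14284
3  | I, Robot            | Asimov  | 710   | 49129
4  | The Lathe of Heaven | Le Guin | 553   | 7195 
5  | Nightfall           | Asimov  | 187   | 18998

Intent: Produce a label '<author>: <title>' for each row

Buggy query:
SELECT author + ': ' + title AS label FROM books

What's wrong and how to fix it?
Bug: SQLite uses || for string concatenation; + coerces text to numbers (yielding 0)

Fix: Replace + with || to concatenate text

Corrected query:
SELECT author || ': ' || title AS label FROM books

Result:
label                       
----------------------------
Atwood: The Handmaid's Tale 
Orwell: 1984                
Asimov: I, Robot            
Le Guin: The Lathe of Heaven
Asimov: Nightfall           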